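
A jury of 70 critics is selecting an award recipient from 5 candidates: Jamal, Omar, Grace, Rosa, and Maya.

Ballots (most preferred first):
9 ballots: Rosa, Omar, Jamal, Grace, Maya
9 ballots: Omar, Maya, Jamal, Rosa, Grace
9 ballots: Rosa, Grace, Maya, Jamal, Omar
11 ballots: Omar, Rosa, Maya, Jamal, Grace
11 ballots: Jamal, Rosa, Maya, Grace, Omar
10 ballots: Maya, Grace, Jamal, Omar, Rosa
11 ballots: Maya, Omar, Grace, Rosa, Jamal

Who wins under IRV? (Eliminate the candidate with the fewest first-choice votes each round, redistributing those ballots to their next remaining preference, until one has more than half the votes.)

Rosa

Round 1: Jamal 11, Omar 20, Grace 0, Rosa 18, Maya 21. Grace eliminated.
Round 2: Jamal 11, Omar 20, Rosa 18, Maya 21. Jamal eliminated.
Round 3: Omar 20, Rosa 29, Maya 21. Omar eliminated.
Round 4: Rosa 40, Maya 30. Rosa has a majority (≥36).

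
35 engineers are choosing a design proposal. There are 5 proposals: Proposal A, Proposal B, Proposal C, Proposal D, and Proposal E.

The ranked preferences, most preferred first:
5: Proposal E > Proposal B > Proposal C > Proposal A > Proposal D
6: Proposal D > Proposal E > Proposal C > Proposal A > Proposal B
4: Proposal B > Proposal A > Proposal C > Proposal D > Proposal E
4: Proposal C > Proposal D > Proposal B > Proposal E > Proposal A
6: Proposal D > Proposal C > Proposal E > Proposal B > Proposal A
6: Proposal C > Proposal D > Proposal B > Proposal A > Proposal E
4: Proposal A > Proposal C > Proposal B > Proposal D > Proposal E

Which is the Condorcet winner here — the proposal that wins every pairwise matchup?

Proposal C

Proposal C vs Proposal A: 27–8
Proposal C vs Proposal B: 26–9
Proposal C vs Proposal D: 23–12
Proposal C vs Proposal E: 24–11
Proposal C beats every other proposal.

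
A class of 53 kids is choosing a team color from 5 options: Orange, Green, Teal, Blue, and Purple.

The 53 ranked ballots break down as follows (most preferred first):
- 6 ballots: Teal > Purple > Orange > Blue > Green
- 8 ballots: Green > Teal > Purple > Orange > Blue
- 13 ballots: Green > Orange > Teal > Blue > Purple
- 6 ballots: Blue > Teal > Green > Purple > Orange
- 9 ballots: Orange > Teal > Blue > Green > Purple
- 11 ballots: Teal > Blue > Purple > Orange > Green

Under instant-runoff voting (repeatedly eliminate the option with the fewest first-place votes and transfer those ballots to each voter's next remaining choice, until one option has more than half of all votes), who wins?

Round 1: Orange 9, Green 21, Teal 17, Blue 6, Purple 0. Purple eliminated.
Round 2: Orange 9, Green 21, Teal 17, Blue 6. Blue eliminated.
Round 3: Orange 9, Green 21, Teal 23. Orange eliminated.
Round 4: Green 21, Teal 32. Teal has a majority (≥27).

Teal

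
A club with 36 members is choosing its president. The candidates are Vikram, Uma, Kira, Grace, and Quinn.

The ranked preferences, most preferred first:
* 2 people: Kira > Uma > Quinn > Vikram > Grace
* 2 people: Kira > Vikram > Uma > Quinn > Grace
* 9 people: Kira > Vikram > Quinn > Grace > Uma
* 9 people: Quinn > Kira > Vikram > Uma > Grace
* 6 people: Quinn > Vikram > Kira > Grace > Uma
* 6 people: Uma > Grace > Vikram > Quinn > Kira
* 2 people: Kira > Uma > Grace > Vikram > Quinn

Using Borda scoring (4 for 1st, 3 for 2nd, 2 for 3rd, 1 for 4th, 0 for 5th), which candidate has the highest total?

Kira

Vikram: 2×1 + 2×3 + 9×3 + 9×2 + 6×3 + 6×2 + 2×1 = 85
Uma: 2×3 + 2×2 + 9×0 + 9×1 + 6×0 + 6×4 + 2×3 = 49
Kira: 2×4 + 2×4 + 9×4 + 9×3 + 6×2 + 6×0 + 2×4 = 99
Grace: 2×0 + 2×0 + 9×1 + 9×0 + 6×1 + 6×3 + 2×2 = 37
Quinn: 2×2 + 2×1 + 9×2 + 9×4 + 6×4 + 6×1 + 2×0 = 90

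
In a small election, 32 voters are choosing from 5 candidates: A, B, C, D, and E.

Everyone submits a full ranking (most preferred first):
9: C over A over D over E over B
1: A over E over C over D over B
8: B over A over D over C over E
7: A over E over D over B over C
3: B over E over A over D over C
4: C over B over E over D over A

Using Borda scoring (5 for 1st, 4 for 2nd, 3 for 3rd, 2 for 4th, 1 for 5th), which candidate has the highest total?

A

A: 9×4 + 1×5 + 8×4 + 7×5 + 3×3 + 4×1 = 121
B: 9×1 + 1×1 + 8×5 + 7×2 + 3×5 + 4×4 = 95
C: 9×5 + 1×3 + 8×2 + 7×1 + 3×1 + 4×5 = 94
D: 9×3 + 1×2 + 8×3 + 7×3 + 3×2 + 4×2 = 88
E: 9×2 + 1×4 + 8×1 + 7×4 + 3×4 + 4×3 = 82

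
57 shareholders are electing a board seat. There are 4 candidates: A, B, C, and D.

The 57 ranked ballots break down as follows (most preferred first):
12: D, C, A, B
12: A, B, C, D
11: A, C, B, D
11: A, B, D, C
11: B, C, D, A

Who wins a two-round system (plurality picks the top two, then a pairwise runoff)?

Round 1 first-place votes: A 34, B 11, C 0, D 12. A and D advance.
Runoff: A is ranked above D on 34 ballots, D above A on 23.

A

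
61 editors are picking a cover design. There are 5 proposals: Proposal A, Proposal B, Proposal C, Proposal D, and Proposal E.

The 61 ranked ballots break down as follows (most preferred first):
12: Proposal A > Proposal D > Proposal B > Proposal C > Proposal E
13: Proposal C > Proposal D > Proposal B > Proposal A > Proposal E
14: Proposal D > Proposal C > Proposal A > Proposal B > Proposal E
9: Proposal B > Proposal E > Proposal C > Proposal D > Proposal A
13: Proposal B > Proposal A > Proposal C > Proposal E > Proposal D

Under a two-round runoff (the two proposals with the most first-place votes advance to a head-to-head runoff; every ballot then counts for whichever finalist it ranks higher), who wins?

Proposal D

Round 1 first-place votes: Proposal A 12, Proposal B 22, Proposal C 13, Proposal D 14, Proposal E 0. Proposal B and Proposal D advance.
Runoff: Proposal B is ranked above Proposal D on 22 ballots, Proposal D above Proposal B on 39.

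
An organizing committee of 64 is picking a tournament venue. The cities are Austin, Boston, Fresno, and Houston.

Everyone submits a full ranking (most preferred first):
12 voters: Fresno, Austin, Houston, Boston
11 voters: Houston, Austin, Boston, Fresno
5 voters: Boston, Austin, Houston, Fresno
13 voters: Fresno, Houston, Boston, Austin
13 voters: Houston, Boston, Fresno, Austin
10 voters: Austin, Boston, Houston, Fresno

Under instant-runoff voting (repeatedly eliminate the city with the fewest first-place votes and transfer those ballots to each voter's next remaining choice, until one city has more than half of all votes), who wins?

Round 1: Austin 10, Boston 5, Fresno 25, Houston 24. Boston eliminated.
Round 2: Austin 15, Fresno 25, Houston 24. Austin eliminated.
Round 3: Fresno 25, Houston 39. Houston has a majority (≥33).

Houston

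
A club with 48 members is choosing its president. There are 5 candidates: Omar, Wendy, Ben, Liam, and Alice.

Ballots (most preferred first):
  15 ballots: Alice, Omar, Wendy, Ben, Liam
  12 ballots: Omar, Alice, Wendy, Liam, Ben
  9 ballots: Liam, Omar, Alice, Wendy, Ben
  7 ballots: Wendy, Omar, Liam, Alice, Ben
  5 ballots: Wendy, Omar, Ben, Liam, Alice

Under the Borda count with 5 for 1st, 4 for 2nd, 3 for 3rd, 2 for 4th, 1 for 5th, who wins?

Omar

Omar: 15×4 + 12×5 + 9×4 + 7×4 + 5×4 = 204
Wendy: 15×3 + 12×3 + 9×2 + 7×5 + 5×5 = 159
Ben: 15×2 + 12×1 + 9×1 + 7×1 + 5×3 = 73
Liam: 15×1 + 12×2 + 9×5 + 7×3 + 5×2 = 115
Alice: 15×5 + 12×4 + 9×3 + 7×2 + 5×1 = 169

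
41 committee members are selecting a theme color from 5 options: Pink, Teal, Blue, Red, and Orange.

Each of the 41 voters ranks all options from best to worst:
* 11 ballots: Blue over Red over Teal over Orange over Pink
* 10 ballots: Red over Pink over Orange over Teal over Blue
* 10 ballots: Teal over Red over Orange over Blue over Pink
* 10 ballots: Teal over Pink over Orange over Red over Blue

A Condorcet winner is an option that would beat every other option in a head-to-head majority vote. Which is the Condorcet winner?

Red

Red vs Pink: 31–10
Red vs Teal: 21–20
Red vs Blue: 30–11
Red vs Orange: 31–10
Red beats every other option.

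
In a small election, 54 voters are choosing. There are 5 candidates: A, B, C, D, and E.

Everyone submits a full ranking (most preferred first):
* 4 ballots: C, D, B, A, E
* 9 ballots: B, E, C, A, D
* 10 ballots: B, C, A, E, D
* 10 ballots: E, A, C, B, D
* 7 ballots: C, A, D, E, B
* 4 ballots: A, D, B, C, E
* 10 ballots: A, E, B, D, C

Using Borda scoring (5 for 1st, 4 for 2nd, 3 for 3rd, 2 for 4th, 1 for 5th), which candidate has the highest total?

A

A: 4×2 + 9×2 + 10×3 + 10×4 + 7×4 + 4×5 + 10×5 = 194
B: 4×3 + 9×5 + 10×5 + 10×2 + 7×1 + 4×3 + 10×3 = 176
C: 4×5 + 9×3 + 10×4 + 10×3 + 7×5 + 4×2 + 10×1 = 170
D: 4×4 + 9×1 + 10×1 + 10×1 + 7×3 + 4×4 + 10×2 = 102
E: 4×1 + 9×4 + 10×2 + 10×5 + 7×2 + 4×1 + 10×4 = 168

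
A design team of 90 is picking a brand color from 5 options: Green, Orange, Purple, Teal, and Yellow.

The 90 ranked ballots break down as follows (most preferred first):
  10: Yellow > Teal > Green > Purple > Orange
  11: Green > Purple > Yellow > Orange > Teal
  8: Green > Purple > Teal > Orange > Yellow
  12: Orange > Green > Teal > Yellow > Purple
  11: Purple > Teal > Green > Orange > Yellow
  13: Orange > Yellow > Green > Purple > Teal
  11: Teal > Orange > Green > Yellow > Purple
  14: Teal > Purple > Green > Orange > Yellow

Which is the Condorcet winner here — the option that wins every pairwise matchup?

Teal

Teal vs Green: 46–44
Teal vs Orange: 54–36
Teal vs Purple: 47–43
Teal vs Yellow: 56–34
Teal beats every other option.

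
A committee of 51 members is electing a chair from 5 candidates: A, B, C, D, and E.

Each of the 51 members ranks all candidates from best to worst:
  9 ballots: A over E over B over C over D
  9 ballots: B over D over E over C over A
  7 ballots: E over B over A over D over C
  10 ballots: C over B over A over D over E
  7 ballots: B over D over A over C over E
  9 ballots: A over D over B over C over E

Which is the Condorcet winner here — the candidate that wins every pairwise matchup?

B vs A: 33–18
B vs C: 41–10
B vs D: 42–9
B vs E: 35–16
B beats every other candidate.

B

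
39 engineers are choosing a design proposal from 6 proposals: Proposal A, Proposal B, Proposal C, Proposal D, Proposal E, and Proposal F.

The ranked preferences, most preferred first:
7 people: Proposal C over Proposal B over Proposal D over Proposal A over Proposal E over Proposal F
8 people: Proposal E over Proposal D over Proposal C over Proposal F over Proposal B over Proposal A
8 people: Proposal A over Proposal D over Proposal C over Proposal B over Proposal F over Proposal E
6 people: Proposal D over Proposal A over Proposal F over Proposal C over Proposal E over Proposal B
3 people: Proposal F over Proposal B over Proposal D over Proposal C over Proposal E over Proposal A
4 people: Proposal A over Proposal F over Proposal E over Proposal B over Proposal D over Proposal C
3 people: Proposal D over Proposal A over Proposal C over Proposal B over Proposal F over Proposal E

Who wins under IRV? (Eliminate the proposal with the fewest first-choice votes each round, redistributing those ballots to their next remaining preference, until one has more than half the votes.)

Round 1: Proposal A 12, Proposal B 0, Proposal C 7, Proposal D 9, Proposal E 8, Proposal F 3. Proposal B eliminated.
Round 2: Proposal A 12, Proposal C 7, Proposal D 9, Proposal E 8, Proposal F 3. Proposal F eliminated.
Round 3: Proposal A 12, Proposal C 7, Proposal D 12, Proposal E 8. Proposal C eliminated.
Round 4: Proposal A 12, Proposal D 19, Proposal E 8. Proposal E eliminated.
Round 5: Proposal A 12, Proposal D 27. Proposal D has a majority (≥20).

Proposal D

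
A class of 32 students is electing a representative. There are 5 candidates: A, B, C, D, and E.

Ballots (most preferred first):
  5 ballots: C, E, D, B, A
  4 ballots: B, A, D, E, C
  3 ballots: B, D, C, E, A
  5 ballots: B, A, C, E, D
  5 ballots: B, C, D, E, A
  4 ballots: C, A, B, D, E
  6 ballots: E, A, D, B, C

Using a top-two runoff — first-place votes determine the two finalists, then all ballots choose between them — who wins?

Round 1 first-place votes: A 0, B 17, C 9, D 0, E 6. B and C advance.
Runoff: B is ranked above C on 23 ballots, C above B on 9.

B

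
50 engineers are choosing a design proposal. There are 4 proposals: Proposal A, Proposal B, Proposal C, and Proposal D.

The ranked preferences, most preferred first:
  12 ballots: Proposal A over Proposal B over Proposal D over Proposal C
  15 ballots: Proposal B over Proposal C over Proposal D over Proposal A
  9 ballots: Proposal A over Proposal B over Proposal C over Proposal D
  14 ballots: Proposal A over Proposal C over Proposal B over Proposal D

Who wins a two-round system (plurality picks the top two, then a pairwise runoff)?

Round 1 first-place votes: Proposal A 35, Proposal B 15, Proposal C 0, Proposal D 0. Proposal A and Proposal B advance.
Runoff: Proposal A is ranked above Proposal B on 35 ballots, Proposal B above Proposal A on 15.

Proposal A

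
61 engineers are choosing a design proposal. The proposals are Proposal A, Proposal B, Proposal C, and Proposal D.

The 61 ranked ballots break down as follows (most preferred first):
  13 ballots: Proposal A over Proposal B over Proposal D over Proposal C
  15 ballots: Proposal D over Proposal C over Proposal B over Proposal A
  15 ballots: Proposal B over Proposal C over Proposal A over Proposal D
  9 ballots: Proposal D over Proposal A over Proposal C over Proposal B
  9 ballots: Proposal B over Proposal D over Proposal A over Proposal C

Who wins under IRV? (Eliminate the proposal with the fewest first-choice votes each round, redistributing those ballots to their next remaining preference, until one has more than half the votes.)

Round 1: Proposal A 13, Proposal B 24, Proposal C 0, Proposal D 24. Proposal C eliminated.
Round 2: Proposal A 13, Proposal B 24, Proposal D 24. Proposal A eliminated.
Round 3: Proposal B 37, Proposal D 24. Proposal B has a majority (≥31).

Proposal B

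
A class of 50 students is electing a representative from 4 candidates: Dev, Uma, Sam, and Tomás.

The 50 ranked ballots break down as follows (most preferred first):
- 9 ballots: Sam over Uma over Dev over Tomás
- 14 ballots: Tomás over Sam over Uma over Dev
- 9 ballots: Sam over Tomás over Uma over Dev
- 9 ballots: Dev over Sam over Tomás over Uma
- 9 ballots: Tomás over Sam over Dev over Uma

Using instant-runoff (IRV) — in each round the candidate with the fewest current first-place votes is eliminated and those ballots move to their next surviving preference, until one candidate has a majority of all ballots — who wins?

Round 1: Dev 9, Uma 0, Sam 18, Tomás 23. Uma eliminated.
Round 2: Dev 9, Sam 18, Tomás 23. Dev eliminated.
Round 3: Sam 27, Tomás 23. Sam has a majority (≥26).

Sam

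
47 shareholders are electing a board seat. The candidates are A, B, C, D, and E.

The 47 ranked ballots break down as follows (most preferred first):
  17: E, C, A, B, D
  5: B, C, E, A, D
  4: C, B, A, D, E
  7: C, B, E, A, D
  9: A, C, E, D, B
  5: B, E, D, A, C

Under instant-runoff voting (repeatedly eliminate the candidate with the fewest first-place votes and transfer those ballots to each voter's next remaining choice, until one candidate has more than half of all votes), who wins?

C

Round 1: A 9, B 10, C 11, D 0, E 17. D eliminated.
Round 2: A 9, B 10, C 11, E 17. A eliminated.
Round 3: B 10, C 20, E 17. B eliminated.
Round 4: C 25, E 22. C has a majority (≥24).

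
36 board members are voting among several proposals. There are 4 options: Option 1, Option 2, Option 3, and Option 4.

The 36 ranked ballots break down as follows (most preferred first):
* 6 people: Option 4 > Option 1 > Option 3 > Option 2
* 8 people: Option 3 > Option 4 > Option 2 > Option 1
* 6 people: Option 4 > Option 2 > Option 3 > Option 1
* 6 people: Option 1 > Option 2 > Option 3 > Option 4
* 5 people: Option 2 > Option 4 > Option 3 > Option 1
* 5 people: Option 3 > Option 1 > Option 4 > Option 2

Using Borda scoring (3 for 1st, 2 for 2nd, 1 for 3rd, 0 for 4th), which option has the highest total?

Option 1: 6×2 + 8×0 + 6×0 + 6×3 + 5×0 + 5×2 = 40
Option 2: 6×0 + 8×1 + 6×2 + 6×2 + 5×3 + 5×0 = 47
Option 3: 6×1 + 8×3 + 6×1 + 6×1 + 5×1 + 5×3 = 62
Option 4: 6×3 + 8×2 + 6×3 + 6×0 + 5×2 + 5×1 = 67

Option 4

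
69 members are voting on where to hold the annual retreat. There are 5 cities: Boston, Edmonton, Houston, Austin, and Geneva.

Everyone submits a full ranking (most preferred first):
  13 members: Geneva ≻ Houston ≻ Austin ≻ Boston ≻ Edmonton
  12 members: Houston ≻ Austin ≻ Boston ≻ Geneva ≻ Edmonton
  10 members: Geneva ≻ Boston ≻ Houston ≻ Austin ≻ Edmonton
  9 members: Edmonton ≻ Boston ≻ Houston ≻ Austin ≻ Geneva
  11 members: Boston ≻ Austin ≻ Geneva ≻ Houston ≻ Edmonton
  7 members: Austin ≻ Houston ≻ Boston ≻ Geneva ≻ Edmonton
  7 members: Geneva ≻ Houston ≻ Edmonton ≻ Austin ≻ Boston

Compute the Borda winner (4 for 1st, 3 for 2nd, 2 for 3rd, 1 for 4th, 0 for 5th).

Houston

Boston: 13×1 + 12×2 + 10×3 + 9×3 + 11×4 + 7×2 + 7×0 = 152
Edmonton: 13×0 + 12×0 + 10×0 + 9×4 + 11×0 + 7×0 + 7×2 = 50
Houston: 13×3 + 12×4 + 10×2 + 9×2 + 11×1 + 7×3 + 7×3 = 178
Austin: 13×2 + 12×3 + 10×1 + 9×1 + 11×3 + 7×4 + 7×1 = 149
Geneva: 13×4 + 12×1 + 10×4 + 9×0 + 11×2 + 7×1 + 7×4 = 161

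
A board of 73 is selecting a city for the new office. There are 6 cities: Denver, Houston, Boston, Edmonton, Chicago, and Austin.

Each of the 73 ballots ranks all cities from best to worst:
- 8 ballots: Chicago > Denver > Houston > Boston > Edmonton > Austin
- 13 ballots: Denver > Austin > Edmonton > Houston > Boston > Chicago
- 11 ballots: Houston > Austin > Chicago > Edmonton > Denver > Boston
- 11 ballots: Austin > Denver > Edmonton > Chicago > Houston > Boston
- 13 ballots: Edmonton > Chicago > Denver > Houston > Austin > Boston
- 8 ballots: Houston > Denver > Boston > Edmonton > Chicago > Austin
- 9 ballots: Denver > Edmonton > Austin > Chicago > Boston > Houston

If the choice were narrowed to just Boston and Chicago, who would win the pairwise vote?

Chicago

Boston is ranked above Chicago on 21 ballots; Chicago above Boston on 52.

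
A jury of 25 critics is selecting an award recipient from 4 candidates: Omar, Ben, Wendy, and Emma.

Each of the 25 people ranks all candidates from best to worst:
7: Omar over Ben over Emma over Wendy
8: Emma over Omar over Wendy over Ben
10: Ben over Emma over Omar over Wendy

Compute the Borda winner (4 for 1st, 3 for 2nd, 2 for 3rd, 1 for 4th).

Omar: 7×4 + 8×3 + 10×2 = 72
Ben: 7×3 + 8×1 + 10×4 = 69
Wendy: 7×1 + 8×2 + 10×1 = 33
Emma: 7×2 + 8×4 + 10×3 = 76

Emma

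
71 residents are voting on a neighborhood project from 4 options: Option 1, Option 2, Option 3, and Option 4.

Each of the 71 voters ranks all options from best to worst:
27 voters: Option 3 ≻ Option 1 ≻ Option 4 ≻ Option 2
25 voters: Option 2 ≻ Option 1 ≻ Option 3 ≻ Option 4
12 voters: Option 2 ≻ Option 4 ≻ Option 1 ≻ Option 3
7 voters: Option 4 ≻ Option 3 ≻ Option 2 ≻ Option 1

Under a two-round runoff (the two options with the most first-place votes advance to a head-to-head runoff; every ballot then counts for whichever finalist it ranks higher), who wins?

Round 1 first-place votes: Option 1 0, Option 2 37, Option 3 27, Option 4 7. Option 2 and Option 3 advance.
Runoff: Option 2 is ranked above Option 3 on 37 ballots, Option 3 above Option 2 on 34.

Option 2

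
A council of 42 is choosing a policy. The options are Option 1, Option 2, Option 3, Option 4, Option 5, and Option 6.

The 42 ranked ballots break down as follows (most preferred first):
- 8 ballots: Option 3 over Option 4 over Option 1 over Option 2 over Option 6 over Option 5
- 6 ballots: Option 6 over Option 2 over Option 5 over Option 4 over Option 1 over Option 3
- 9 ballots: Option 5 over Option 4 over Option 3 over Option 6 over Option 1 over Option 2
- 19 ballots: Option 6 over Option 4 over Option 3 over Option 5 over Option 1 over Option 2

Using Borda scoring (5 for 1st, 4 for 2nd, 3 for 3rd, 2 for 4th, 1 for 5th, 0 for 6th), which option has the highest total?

Option 1: 8×3 + 6×1 + 9×1 + 19×1 = 58
Option 2: 8×2 + 6×4 + 9×0 + 19×0 = 40
Option 3: 8×5 + 6×0 + 9×3 + 19×3 = 124
Option 4: 8×4 + 6×2 + 9×4 + 19×4 = 156
Option 5: 8×0 + 6×3 + 9×5 + 19×2 = 101
Option 6: 8×1 + 6×5 + 9×2 + 19×5 = 151

Option 4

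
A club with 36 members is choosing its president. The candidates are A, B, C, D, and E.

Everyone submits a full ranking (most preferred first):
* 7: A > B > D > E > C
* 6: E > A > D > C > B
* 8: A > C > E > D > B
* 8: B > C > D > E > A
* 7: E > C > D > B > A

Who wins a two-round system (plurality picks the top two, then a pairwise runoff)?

Round 1 first-place votes: A 15, B 8, C 0, D 0, E 13. A and E advance.
Runoff: A is ranked above E on 15 ballots, E above A on 21.

E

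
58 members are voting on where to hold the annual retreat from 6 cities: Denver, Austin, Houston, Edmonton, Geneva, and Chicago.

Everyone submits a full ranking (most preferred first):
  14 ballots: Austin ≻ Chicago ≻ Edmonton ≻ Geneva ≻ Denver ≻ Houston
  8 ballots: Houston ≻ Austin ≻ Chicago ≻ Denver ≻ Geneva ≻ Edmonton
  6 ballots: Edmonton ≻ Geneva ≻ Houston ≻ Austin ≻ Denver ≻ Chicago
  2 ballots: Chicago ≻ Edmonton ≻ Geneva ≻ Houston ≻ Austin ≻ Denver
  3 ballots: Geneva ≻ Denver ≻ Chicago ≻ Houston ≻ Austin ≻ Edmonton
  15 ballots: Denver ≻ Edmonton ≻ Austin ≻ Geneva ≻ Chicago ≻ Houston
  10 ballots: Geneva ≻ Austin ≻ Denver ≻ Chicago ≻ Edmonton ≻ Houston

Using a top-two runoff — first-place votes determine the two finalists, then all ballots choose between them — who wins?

Round 1 first-place votes: Denver 15, Austin 14, Houston 8, Edmonton 6, Geneva 13, Chicago 2. Denver and Austin advance.
Runoff: Denver is ranked above Austin on 18 ballots, Austin above Denver on 40.

Austin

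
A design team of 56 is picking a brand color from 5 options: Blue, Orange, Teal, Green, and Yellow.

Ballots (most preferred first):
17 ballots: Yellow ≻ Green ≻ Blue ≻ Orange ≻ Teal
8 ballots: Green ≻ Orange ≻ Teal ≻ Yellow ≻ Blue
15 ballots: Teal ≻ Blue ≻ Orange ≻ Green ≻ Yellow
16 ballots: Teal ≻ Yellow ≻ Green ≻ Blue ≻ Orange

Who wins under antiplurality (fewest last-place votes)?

Last-place votes: Blue 8, Orange 16, Teal 17, Green 0, Yellow 15.

Green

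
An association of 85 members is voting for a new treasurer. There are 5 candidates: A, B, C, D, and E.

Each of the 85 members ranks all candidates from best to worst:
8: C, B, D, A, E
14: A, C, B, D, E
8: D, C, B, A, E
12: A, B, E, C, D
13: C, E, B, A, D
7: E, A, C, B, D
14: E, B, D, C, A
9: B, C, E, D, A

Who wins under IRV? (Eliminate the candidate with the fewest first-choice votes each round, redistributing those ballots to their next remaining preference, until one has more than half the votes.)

C

Round 1: A 26, B 9, C 21, D 8, E 21. D eliminated.
Round 2: A 26, B 9, C 29, E 21. B eliminated.
Round 3: A 26, C 38, E 21. E eliminated.
Round 4: A 33, C 52. C has a majority (≥43).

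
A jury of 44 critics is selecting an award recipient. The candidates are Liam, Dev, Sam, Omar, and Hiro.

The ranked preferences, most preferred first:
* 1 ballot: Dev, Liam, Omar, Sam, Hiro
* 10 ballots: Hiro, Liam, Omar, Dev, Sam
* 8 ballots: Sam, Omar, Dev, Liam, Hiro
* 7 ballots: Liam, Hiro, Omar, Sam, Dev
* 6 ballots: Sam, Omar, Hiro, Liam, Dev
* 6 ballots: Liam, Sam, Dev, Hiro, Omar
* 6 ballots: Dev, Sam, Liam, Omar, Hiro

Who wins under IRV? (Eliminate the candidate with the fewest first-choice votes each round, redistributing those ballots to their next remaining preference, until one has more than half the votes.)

Liam

Round 1: Liam 13, Dev 7, Sam 14, Omar 0, Hiro 10. Omar eliminated.
Round 2: Liam 13, Dev 7, Sam 14, Hiro 10. Dev eliminated.
Round 3: Liam 14, Sam 20, Hiro 10. Hiro eliminated.
Round 4: Liam 24, Sam 20. Liam has a majority (≥23).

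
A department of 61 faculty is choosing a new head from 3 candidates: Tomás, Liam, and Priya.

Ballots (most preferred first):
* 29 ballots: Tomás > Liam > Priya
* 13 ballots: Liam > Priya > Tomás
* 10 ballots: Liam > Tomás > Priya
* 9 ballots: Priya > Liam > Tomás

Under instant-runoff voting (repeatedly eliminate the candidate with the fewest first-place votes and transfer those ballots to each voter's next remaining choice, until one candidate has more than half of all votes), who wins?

Liam

Round 1: Tomás 29, Liam 23, Priya 9. Priya eliminated.
Round 2: Tomás 29, Liam 32. Liam has a majority (≥31).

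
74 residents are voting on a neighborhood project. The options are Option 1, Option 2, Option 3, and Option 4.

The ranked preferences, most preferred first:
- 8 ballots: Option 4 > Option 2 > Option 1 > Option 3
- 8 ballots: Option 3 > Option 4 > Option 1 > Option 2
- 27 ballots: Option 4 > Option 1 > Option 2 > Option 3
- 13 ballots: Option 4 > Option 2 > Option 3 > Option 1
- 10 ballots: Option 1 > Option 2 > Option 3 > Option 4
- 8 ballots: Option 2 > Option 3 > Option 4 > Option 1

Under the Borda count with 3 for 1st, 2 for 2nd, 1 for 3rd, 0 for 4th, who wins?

Option 1: 8×1 + 8×1 + 27×2 + 13×0 + 10×3 + 8×0 = 100
Option 2: 8×2 + 8×0 + 27×1 + 13×2 + 10×2 + 8×3 = 113
Option 3: 8×0 + 8×3 + 27×0 + 13×1 + 10×1 + 8×2 = 63
Option 4: 8×3 + 8×2 + 27×3 + 13×3 + 10×0 + 8×1 = 168

Option 4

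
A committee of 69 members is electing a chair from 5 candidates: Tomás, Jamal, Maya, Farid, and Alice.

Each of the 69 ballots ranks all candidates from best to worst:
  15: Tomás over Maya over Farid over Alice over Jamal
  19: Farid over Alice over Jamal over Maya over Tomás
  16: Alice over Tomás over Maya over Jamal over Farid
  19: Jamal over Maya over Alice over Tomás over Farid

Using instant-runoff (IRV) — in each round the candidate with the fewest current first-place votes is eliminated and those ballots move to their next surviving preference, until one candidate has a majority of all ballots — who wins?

Jamal

Round 1: Tomás 15, Jamal 19, Maya 0, Farid 19, Alice 16. Maya eliminated.
Round 2: Tomás 15, Jamal 19, Farid 19, Alice 16. Tomás eliminated.
Round 3: Jamal 19, Farid 34, Alice 16. Alice eliminated.
Round 4: Jamal 35, Farid 34. Jamal has a majority (≥35).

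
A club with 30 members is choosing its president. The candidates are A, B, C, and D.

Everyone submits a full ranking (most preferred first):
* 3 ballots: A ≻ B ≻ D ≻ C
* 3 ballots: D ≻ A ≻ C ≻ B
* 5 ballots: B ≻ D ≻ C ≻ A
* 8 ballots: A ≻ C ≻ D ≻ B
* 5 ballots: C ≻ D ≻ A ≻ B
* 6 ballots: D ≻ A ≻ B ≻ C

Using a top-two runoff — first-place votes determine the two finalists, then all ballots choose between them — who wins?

D

Round 1 first-place votes: A 11, B 5, C 5, D 9. A and D advance.
Runoff: A is ranked above D on 11 ballots, D above A on 19.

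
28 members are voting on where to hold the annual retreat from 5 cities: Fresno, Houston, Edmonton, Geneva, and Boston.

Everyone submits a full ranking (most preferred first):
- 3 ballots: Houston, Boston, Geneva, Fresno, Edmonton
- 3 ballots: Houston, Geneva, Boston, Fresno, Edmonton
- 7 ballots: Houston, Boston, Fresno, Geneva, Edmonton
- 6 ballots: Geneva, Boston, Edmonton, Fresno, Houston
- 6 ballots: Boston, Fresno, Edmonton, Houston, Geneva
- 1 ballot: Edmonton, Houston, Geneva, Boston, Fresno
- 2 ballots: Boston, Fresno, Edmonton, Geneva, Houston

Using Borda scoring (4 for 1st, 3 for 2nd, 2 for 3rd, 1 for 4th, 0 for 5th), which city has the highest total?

Fresno: 3×1 + 3×1 + 7×2 + 6×1 + 6×3 + 1×0 + 2×3 = 50
Houston: 3×4 + 3×4 + 7×4 + 6×0 + 6×1 + 1×3 + 2×0 = 61
Edmonton: 3×0 + 3×0 + 7×0 + 6×2 + 6×2 + 1×4 + 2×2 = 32
Geneva: 3×2 + 3×3 + 7×1 + 6×4 + 6×0 + 1×2 + 2×1 = 50
Boston: 3×3 + 3×2 + 7×3 + 6×3 + 6×4 + 1×1 + 2×4 = 87

Boston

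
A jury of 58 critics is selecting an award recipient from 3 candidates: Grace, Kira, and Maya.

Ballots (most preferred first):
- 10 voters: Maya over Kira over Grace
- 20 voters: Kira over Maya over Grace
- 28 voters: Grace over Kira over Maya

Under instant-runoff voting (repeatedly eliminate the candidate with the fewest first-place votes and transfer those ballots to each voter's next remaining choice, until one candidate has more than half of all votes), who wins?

Kira

Round 1: Grace 28, Kira 20, Maya 10. Maya eliminated.
Round 2: Grace 28, Kira 30. Kira has a majority (≥30).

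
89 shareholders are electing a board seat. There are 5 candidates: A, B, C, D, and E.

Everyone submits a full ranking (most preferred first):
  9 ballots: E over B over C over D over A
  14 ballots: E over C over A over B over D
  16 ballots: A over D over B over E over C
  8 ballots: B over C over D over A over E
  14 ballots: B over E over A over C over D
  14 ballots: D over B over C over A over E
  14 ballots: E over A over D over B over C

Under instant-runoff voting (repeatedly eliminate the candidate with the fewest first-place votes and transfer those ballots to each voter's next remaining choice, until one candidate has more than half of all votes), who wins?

Round 1: A 16, B 22, C 0, D 14, E 37. C eliminated.
Round 2: A 16, B 22, D 14, E 37. D eliminated.
Round 3: A 16, B 36, E 37. A eliminated.
Round 4: B 52, E 37. B has a majority (≥45).

B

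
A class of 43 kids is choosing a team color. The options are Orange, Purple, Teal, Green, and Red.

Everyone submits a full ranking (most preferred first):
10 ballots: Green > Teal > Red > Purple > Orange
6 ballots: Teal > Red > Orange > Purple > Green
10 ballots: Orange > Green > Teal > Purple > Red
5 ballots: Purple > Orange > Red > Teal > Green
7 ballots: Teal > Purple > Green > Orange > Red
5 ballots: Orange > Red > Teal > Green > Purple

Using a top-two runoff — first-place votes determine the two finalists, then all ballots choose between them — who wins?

Round 1 first-place votes: Orange 15, Purple 5, Teal 13, Green 10, Red 0. Orange and Teal advance.
Runoff: Orange is ranked above Teal on 20 ballots, Teal above Orange on 23.

Teal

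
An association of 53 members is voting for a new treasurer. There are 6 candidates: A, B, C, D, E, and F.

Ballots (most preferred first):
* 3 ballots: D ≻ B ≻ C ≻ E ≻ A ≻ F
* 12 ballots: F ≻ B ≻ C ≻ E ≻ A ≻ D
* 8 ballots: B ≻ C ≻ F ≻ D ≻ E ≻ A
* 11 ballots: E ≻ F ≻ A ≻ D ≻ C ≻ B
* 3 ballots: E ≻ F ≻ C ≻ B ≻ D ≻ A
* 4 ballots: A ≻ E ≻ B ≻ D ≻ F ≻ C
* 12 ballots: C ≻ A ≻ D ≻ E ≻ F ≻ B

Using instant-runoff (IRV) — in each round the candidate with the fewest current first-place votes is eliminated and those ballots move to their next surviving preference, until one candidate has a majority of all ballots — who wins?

Round 1: A 4, B 8, C 12, D 3, E 14, F 12. D eliminated.
Round 2: A 4, B 11, C 12, E 14, F 12. A eliminated.
Round 3: B 11, C 12, E 18, F 12. B eliminated.
Round 4: C 23, E 18, F 12. F eliminated.
Round 5: C 35, E 18. C has a majority (≥27).

C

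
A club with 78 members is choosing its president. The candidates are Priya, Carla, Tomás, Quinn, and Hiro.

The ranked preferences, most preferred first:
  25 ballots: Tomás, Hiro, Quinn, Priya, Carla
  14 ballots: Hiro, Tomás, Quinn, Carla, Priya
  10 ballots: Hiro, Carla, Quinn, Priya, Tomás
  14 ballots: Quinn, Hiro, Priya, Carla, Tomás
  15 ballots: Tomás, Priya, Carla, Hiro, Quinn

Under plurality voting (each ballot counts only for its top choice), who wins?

Tomás

First-place votes: Priya 0, Carla 0, Tomás 40, Quinn 14, Hiro 24.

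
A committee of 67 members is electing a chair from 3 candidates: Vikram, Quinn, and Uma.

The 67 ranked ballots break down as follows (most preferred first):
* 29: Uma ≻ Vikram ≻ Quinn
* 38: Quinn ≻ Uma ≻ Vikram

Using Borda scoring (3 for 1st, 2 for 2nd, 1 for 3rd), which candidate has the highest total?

Uma

Vikram: 29×2 + 38×1 = 96
Quinn: 29×1 + 38×3 = 143
Uma: 29×3 + 38×2 = 163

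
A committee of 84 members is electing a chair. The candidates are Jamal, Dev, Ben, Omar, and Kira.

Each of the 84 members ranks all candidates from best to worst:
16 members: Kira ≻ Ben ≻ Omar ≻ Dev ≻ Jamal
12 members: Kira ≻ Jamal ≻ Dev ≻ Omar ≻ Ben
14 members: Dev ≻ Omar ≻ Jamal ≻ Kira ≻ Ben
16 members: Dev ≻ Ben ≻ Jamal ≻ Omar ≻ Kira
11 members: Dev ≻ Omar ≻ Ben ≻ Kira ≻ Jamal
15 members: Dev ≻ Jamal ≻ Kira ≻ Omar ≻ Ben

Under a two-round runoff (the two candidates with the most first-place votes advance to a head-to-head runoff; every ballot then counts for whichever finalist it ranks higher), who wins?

Dev

Round 1 first-place votes: Jamal 0, Dev 56, Ben 0, Omar 0, Kira 28. Dev and Kira advance.
Runoff: Dev is ranked above Kira on 56 ballots, Kira above Dev on 28.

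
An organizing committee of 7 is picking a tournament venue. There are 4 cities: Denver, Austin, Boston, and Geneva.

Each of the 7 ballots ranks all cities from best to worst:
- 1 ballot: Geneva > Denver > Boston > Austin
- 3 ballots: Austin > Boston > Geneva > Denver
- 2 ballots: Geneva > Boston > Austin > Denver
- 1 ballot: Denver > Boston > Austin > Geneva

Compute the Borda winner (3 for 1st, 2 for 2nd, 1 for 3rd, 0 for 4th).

Denver: 1×2 + 3×0 + 2×0 + 1×3 = 5
Austin: 1×0 + 3×3 + 2×1 + 1×1 = 12
Boston: 1×1 + 3×2 + 2×2 + 1×2 = 13
Geneva: 1×3 + 3×1 + 2×3 + 1×0 = 12

Boston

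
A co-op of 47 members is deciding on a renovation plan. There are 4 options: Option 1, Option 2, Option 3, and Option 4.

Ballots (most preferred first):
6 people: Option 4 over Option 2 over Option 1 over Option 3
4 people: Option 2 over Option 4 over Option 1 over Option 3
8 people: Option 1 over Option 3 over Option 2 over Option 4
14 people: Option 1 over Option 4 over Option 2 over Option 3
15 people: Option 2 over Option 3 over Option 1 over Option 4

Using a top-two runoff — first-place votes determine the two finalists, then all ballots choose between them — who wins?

Round 1 first-place votes: Option 1 22, Option 2 19, Option 3 0, Option 4 6. Option 1 and Option 2 advance.
Runoff: Option 1 is ranked above Option 2 on 22 ballots, Option 2 above Option 1 on 25.

Option 2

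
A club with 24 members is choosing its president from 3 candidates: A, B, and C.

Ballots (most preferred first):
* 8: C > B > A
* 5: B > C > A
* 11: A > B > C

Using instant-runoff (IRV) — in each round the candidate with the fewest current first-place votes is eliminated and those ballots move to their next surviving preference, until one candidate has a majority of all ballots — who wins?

Round 1: A 11, B 5, C 8. B eliminated.
Round 2: A 11, C 13. C has a majority (≥13).

C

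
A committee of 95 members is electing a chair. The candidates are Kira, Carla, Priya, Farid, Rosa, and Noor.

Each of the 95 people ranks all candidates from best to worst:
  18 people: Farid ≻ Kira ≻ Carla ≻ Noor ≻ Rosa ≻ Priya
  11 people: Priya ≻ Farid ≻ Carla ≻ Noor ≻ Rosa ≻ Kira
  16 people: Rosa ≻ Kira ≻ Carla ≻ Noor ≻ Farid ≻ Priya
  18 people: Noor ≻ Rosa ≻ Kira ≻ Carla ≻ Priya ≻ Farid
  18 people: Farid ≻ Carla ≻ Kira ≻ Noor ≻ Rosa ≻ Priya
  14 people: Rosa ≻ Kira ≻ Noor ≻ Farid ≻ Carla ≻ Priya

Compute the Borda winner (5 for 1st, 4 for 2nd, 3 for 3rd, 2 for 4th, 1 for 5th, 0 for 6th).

Kira: 18×4 + 11×0 + 16×4 + 18×3 + 18×3 + 14×4 = 300
Carla: 18×3 + 11×3 + 16×3 + 18×2 + 18×4 + 14×1 = 257
Priya: 18×0 + 11×5 + 16×0 + 18×1 + 18×0 + 14×0 = 73
Farid: 18×5 + 11×4 + 16×1 + 18×0 + 18×5 + 14×2 = 268
Rosa: 18×1 + 11×1 + 16×5 + 18×4 + 18×1 + 14×5 = 269
Noor: 18×2 + 11×2 + 16×2 + 18×5 + 18×2 + 14×3 = 258

Kira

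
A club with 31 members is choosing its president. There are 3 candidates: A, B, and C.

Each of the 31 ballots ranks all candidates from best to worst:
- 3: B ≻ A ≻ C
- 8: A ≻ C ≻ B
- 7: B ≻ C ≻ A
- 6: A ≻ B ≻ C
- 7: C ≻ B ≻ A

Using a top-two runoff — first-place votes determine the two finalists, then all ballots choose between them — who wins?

B

Round 1 first-place votes: A 14, B 10, C 7. A and B advance.
Runoff: A is ranked above B on 14 ballots, B above A on 17.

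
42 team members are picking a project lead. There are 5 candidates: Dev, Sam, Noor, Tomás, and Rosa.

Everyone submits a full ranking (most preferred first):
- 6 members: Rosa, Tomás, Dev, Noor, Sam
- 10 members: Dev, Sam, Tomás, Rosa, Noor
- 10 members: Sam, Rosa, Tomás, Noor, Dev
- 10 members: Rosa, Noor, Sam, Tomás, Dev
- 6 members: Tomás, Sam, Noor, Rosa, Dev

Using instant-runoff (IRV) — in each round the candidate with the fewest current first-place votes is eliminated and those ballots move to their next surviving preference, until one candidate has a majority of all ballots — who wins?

Round 1: Dev 10, Sam 10, Noor 0, Tomás 6, Rosa 16. Noor eliminated.
Round 2: Dev 10, Sam 10, Tomás 6, Rosa 16. Tomás eliminated.
Round 3: Dev 10, Sam 16, Rosa 16. Dev eliminated.
Round 4: Sam 26, Rosa 16. Sam has a majority (≥22).

Sam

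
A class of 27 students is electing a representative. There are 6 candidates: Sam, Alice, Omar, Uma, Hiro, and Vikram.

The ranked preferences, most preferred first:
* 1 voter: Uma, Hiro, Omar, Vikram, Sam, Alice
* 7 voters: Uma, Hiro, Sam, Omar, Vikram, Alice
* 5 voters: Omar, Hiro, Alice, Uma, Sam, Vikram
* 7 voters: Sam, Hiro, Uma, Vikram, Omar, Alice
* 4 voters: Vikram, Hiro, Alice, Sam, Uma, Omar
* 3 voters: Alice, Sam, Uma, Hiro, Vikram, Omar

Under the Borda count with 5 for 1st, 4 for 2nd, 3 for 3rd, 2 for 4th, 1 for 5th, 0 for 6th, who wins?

Hiro

Sam: 1×1 + 7×3 + 5×1 + 7×5 + 4×2 + 3×4 = 82
Alice: 1×0 + 7×0 + 5×3 + 7×0 + 4×3 + 3×5 = 42
Omar: 1×3 + 7×2 + 5×5 + 7×1 + 4×0 + 3×0 = 49
Uma: 1×5 + 7×5 + 5×2 + 7×3 + 4×1 + 3×3 = 84
Hiro: 1×4 + 7×4 + 5×4 + 7×4 + 4×4 + 3×2 = 102
Vikram: 1×2 + 7×1 + 5×0 + 7×2 + 4×5 + 3×1 = 46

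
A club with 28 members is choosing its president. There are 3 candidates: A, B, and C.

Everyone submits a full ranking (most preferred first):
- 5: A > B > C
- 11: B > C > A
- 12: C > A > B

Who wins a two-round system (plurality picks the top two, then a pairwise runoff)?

B

Round 1 first-place votes: A 5, B 11, C 12. C and B advance.
Runoff: C is ranked above B on 12 ballots, B above C on 16.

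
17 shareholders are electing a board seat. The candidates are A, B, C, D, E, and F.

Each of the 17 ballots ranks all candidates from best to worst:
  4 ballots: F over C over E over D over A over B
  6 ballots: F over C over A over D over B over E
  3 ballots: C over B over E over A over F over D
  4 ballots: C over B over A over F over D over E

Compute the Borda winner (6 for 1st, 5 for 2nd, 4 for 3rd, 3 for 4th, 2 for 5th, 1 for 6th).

A: 4×2 + 6×4 + 3×3 + 4×4 = 57
B: 4×1 + 6×2 + 3×5 + 4×5 = 51
C: 4×5 + 6×5 + 3×6 + 4×6 = 92
D: 4×3 + 6×3 + 3×1 + 4×2 = 41
E: 4×4 + 6×1 + 3×4 + 4×1 = 38
F: 4×6 + 6×6 + 3×2 + 4×3 = 78

C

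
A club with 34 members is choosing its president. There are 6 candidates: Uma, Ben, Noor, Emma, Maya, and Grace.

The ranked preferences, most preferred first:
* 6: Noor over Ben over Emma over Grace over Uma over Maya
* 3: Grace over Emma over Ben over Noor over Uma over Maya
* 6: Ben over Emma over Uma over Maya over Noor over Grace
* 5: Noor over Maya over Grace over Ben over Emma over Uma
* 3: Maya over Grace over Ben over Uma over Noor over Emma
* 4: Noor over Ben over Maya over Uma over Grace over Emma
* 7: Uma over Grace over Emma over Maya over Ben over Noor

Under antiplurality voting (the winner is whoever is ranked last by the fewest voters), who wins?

Ben

Last-place votes: Uma 5, Ben 0, Noor 7, Emma 7, Maya 9, Grace 6.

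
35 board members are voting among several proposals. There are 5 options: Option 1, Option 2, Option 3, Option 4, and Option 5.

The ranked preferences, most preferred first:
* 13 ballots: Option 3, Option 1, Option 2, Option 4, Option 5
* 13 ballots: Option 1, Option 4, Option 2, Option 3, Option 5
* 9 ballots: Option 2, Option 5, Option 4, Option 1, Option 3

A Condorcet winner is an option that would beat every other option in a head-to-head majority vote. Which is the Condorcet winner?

Option 1

Option 1 vs Option 2: 26–9
Option 1 vs Option 3: 22–13
Option 1 vs Option 4: 26–9
Option 1 vs Option 5: 26–9
Option 1 beats every other option.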